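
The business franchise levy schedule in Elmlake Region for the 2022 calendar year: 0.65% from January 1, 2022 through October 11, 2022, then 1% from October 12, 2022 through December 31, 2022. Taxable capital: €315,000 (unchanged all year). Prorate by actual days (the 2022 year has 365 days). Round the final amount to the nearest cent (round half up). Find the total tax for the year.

€2,292.16

January 1 – October 11, 2022: 284 days at 0.65% → €315,000 × 0.65% × 284/365 = €1,593.1233
October 12 – December 31, 2022: 81 days at 1% → €315,000 × 1% × 81/365 = €699.0411
Total = €2,292.1644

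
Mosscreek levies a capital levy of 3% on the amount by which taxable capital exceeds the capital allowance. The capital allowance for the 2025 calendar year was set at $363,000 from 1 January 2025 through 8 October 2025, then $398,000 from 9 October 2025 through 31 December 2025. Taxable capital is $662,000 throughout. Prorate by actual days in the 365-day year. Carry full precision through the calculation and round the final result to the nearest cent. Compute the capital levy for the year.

1 January – 8 October 2025: 281 days, exemption $363,000 → ($662,000 − $363,000) × 3% × 281/365 = $6,905.6712
9 October – 31 December 2025: 84 days, exemption $398,000 → ($662,000 − $398,000) × 3% × 84/365 = $1,822.6849
Total = $8,728.3562

$8,728.36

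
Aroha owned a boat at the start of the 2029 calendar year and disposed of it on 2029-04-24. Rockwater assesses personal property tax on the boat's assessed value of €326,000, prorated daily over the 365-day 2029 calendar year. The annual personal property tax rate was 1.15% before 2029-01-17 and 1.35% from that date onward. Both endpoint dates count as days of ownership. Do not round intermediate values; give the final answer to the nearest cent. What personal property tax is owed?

2029-01-01 to 2029-01-16: 16 days at 1.15% → €326,000 × 1.15% × 16/365 = €164.3397
2029-01-17 to 2029-04-24: 98 days at 1.35% → €326,000 × 1.35% × 98/365 = €1,181.6384
Total = €1,345.9781

€1,345.98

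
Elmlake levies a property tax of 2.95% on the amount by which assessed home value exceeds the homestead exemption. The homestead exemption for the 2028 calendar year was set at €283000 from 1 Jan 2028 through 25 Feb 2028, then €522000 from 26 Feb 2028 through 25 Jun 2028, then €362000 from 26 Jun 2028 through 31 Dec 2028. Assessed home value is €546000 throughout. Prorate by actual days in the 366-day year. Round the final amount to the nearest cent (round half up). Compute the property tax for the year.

€4224.14

1 Jan – 25 Feb 2028: 56 days, exemption €283000 → (€546000 − €283000) × 2.95% × 56/366 = €1187.0929
26 Feb – 25 Jun 2028: 121 days, exemption €522000 → (€546000 − €522000) × 2.95% × 121/366 = €234.0656
26 Jun – 31 Dec 2028: 189 days, exemption €362000 → (€546000 − €362000) × 2.95% × 189/366 = €2802.9836
Total = €4224.1421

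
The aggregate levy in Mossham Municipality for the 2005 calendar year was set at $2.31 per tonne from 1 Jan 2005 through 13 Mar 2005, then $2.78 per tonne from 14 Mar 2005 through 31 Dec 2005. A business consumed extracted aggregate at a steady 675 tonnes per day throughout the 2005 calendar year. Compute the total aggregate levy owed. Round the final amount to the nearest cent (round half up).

1 Jan – 13 Mar 2005: 72 days × 675 tonnes/day = 48,600 tonnes at $2.31/tonne → $112266.00
14 Mar – 31 Dec 2005: 293 days × 675 tonnes/day = 197,775 tonnes at $2.78/tonne → $549814.50

$662080.50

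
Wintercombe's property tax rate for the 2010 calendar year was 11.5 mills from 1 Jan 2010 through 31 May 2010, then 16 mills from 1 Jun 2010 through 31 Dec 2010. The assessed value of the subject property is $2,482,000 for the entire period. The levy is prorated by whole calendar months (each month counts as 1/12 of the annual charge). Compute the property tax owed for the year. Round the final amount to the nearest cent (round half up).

1 Jan – 31 May 2010: 5 months at 11.5 mills → $2,482,000 × 1.15% × 5/12 = $11,892.9167
1 Jun – 31 Dec 2010: 7 months at 16 mills → $2,482,000 × 1.6% × 7/12 = $23,165.3333
Total = $35,058.2500

$35,058.25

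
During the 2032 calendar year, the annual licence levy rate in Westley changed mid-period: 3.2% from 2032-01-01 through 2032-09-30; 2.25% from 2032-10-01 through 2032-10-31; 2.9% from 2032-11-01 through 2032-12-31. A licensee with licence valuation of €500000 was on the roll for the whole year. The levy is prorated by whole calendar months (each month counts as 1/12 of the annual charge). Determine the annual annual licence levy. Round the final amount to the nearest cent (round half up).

€15354.17

2032-01-01 to 2032-09-30: 9 months at 3.2% → €500000 × 3.2% × 9/12 = €12000.0000
2032-10-01 to 2032-10-31: 1 month at 2.25% → €500000 × 2.25% × 1/12 = €937.5000
2032-11-01 to 2032-12-31: 2 months at 2.9% → €500000 × 2.9% × 2/12 = €2416.6667
Total = €15354.1667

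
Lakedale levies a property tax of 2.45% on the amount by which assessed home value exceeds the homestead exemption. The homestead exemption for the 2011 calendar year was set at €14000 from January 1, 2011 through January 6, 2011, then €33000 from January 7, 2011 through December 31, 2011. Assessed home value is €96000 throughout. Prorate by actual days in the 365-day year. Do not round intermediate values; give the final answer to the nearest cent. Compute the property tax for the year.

January 1 – January 6, 2011: 6 days, exemption €14000 → (€96000 − €14000) × 2.45% × 6/365 = €33.0247
January 7 – December 31, 2011: 359 days, exemption €33000 → (€96000 − €33000) × 2.45% × 359/365 = €1518.1274
Total = €1551.1521

€1551.15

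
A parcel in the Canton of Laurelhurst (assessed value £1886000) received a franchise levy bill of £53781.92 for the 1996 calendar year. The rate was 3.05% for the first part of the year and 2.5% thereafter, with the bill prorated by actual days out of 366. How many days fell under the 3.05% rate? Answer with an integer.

Let d = days at the first rate; then 366 − d days at the second rate.
£1886000 × [3.05%·d + 2.5%·(366−d)] / 366 = £53781.92
Solving gives d = 234, so the new rate took effect on August 22, 1996.

234 days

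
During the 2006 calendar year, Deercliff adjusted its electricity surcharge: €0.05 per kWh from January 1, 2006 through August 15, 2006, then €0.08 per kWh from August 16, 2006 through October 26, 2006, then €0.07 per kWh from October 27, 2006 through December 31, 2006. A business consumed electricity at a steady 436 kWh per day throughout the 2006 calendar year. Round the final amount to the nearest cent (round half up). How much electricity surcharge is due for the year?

€9,474.28

January 1 – August 15, 2006: 227 days × 436 kWh/day = 98,972 kWh at €0.05/kWh → €4,948.60
August 16 – October 26, 2006: 72 days × 436 kWh/day = 31,392 kWh at €0.08/kWh → €2,511.36
October 27 – December 31, 2006: 66 days × 436 kWh/day = 28,776 kWh at €0.07/kWh → €2,014.32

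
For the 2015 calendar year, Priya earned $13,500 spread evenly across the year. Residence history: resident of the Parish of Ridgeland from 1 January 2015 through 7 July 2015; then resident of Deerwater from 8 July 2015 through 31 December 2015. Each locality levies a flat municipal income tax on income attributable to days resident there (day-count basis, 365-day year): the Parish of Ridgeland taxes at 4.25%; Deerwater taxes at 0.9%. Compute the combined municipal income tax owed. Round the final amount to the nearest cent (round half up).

The Parish of Ridgeland, 1 January – 7 July 2015: 188 days → $13,500 × 4.25% × 188/365 = $295.5205
Deerwater, 8 July – 31 December 2015: 177 days → $13,500 × 0.9% × 177/365 = $58.9192
Total = $354.4397

$354.44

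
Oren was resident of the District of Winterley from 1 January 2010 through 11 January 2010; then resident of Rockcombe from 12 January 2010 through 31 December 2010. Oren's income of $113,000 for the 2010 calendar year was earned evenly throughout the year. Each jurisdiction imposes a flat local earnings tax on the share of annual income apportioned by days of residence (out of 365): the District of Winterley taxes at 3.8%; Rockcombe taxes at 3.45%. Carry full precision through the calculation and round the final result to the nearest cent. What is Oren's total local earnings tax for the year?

$3,910.42

The District of Winterley, 1 January – 11 January 2010: 11 days → $113,000 × 3.8% × 11/365 = $129.4082
Rockcombe, 12 January – 31 December 2010: 354 days → $113,000 × 3.45% × 354/365 = $3,781.0110
Total = $3,910.4192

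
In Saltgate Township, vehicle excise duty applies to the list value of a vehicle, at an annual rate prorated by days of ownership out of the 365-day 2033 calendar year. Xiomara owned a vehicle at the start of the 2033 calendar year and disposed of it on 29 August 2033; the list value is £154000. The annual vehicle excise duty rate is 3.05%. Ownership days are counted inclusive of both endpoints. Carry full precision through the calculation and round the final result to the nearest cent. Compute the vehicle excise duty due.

£3101.31

Days held (1 January – 29 August 2033): 241 out of 365
Tax = £154000 × 3.05% × 241/365 = £3101.3068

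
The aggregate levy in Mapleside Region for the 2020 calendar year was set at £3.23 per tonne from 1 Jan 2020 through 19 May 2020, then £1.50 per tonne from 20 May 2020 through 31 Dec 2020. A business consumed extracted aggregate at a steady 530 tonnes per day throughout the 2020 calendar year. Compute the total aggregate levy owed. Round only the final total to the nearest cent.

1 Jan – 19 May 2020: 140 days × 530 tonnes/day = 74,200 tonnes at £3.23/tonne → £239,666.00
20 May – 31 Dec 2020: 226 days × 530 tonnes/day = 119,780 tonnes at £1.50/tonne → £179,670.00

£419,336.00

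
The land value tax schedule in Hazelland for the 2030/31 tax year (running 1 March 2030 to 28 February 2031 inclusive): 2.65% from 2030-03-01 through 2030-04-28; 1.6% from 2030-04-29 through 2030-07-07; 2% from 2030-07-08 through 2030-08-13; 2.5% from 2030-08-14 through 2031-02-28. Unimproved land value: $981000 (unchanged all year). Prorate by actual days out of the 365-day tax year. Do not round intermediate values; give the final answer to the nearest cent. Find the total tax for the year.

2030-03-01 to 2030-04-28: 59 days at 2.65% → $981000 × 2.65% × 59/365 = $4202.1740
2030-04-29 to 2030-07-07: 70 days at 1.6% → $981000 × 1.6% × 70/365 = $3010.1918
2030-07-08 to 2030-08-13: 37 days at 2% → $981000 × 2% × 37/365 = $1988.8767
2030-08-14 to 2031-02-28: 199 days at 2.5% → $981000 × 2.5% × 199/365 = $13371.1644
Total = $22572.4068

$22572.41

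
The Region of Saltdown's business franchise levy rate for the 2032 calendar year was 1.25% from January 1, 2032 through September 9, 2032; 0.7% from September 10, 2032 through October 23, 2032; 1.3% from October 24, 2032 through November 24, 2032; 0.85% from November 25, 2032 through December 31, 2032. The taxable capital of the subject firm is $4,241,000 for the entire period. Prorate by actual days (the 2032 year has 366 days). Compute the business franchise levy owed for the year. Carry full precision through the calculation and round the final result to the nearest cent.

$48,678.80

January 1 – September 9, 2032: 253 days at 1.25% → $4,241,000 × 1.25% × 253/366 = $36,645.2527
September 10 – October 23, 2032: 44 days at 0.7% → $4,241,000 × 0.7% × 44/366 = $3,568.9290
October 24 – November 24, 2032: 32 days at 1.3% → $4,241,000 × 1.3% × 32/366 = $4,820.3716
November 25 – December 31, 2032: 37 days at 0.85% → $4,241,000 × 0.85% × 37/366 = $3,644.2473
Total = $48,678.8005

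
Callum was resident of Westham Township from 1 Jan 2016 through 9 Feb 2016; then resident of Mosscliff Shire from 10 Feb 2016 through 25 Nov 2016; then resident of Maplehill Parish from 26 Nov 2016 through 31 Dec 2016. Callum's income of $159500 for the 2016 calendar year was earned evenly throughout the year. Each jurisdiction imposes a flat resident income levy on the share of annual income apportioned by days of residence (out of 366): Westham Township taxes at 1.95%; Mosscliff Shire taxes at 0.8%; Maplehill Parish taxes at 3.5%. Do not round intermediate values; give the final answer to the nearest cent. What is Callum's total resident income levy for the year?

Westham Township, 1 Jan – 9 Feb 2016: 40 days → $159500 × 1.95% × 40/366 = $339.9180
Mosscliff Shire, 10 Feb – 25 Nov 2016: 290 days → $159500 × 0.8% × 290/366 = $1011.0383
Maplehill Parish, 26 Nov – 31 Dec 2016: 36 days → $159500 × 3.5% × 36/366 = $549.0984
Total = $1900.0546

$1900.05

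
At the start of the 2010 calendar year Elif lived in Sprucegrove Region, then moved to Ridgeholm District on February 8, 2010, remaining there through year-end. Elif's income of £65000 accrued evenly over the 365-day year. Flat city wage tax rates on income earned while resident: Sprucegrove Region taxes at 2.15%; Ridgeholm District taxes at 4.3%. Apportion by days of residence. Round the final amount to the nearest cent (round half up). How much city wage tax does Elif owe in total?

Sprucegrove Region, January 1 – February 7, 2010: 38 days → £65000 × 2.15% × 38/365 = £145.4932
Ridgeholm District, February 8 – December 31, 2010: 327 days → £65000 × 4.3% × 327/365 = £2504.0137
Total = £2649.5068

£2649.51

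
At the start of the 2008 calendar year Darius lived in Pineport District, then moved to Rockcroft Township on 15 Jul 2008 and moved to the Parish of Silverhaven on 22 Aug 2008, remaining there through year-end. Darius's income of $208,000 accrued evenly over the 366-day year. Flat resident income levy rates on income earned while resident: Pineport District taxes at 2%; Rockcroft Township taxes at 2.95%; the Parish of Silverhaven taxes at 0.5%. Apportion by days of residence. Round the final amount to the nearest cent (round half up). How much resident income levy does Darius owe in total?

Pineport District, 1 Jan – 14 Jul 2008: 196 days → $208,000 × 2% × 196/366 = $2,227.7596
Rockcroft Township, 15 Jul – 21 Aug 2008: 38 days → $208,000 × 2.95% × 38/366 = $637.0710
The Parish of Silverhaven, 22 Aug – 31 Dec 2008: 132 days → $208,000 × 0.5% × 132/366 = $375.0820
Total = $3,239.9126

$3,239.91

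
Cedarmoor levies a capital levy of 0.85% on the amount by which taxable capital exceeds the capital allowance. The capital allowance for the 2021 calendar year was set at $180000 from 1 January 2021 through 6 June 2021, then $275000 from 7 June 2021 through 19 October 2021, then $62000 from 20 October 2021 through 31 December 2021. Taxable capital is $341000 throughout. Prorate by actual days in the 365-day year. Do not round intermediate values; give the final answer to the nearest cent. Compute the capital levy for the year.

1 January – 6 June 2021: 157 days, exemption $180000 → ($341000 − $180000) × 0.85% × 157/365 = $588.6425
7 June – 19 October 2021: 135 days, exemption $275000 → ($341000 − $275000) × 0.85% × 135/365 = $207.4932
20 October – 31 December 2021: 73 days, exemption $62000 → ($341000 − $62000) × 0.85% × 73/365 = $474.3000
Total = $1270.4356

$1270.44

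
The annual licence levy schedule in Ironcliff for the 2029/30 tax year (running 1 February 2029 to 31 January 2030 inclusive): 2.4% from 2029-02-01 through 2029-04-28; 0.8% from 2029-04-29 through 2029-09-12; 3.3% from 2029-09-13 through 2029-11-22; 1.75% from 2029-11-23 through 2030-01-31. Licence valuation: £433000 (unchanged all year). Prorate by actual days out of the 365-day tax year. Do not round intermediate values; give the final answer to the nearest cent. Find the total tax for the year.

£8009.91

2029-02-01 to 2029-04-28: 87 days at 2.4% → £433000 × 2.4% × 87/365 = £2476.9973
2029-04-29 to 2029-09-12: 137 days at 0.8% → £433000 × 0.8% × 137/365 = £1300.1863
2029-09-13 to 2029-11-22: 71 days at 3.3% → £433000 × 3.3% × 71/365 = £2779.5041
2029-11-23 to 2030-01-31: 70 days at 1.75% → £433000 × 1.75% × 70/365 = £1453.2192
Total = £8009.9068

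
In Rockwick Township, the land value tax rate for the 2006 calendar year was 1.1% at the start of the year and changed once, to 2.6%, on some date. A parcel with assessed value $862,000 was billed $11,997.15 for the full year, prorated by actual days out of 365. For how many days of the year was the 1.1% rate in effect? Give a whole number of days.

Let d = days at the first rate; then 365 − d days at the second rate.
$862,000 × [1.1%·d + 2.6%·(365−d)] / 365 = $11,997.15
Solving gives d = 294, so the new rate took effect on 22 Oct 2006.

294 days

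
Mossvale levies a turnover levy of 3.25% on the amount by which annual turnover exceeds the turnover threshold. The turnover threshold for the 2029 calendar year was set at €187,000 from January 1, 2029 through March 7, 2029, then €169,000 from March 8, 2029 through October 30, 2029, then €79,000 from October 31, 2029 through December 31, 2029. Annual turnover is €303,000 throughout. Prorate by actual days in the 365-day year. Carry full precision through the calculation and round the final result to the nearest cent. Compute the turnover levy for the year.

January 1 – March 7, 2029: 66 days, exemption €187,000 → (€303,000 − €187,000) × 3.25% × 66/365 = €681.6986
March 8 – October 30, 2029: 237 days, exemption €169,000 → (€303,000 − €169,000) × 3.25% × 237/365 = €2,827.7671
October 31 – December 31, 2029: 62 days, exemption €79,000 → (€303,000 − €79,000) × 3.25% × 62/365 = €1,236.6027
Total = €4,746.0685

€4,746.07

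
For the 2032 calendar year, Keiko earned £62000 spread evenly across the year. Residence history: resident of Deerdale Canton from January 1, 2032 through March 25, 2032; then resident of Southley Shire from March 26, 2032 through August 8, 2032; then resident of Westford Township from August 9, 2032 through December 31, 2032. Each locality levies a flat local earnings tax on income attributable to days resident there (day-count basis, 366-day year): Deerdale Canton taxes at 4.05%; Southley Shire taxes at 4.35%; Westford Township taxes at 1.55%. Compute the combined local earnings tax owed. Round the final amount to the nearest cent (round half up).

Deerdale Canton, January 1 – March 25, 2032: 85 days → £62000 × 4.05% × 85/366 = £583.1557
Southley Shire, March 26 – August 8, 2032: 136 days → £62000 × 4.35% × 136/366 = £1002.1639
Westford Township, August 9 – December 31, 2032: 145 days → £62000 × 1.55% × 145/366 = £380.7240
Total = £1966.0437

£1966.04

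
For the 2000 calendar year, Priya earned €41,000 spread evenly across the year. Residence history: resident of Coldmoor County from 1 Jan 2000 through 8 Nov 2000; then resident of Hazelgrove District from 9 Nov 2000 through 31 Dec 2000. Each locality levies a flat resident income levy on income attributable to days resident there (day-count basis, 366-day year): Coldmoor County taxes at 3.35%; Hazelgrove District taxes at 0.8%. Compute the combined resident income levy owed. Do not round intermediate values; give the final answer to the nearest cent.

€1,222.10

Coldmoor County, 1 Jan – 8 Nov 2000: 313 days → €41,000 × 3.35% × 313/366 = €1,174.6052
Hazelgrove District, 9 Nov – 31 Dec 2000: 53 days → €41,000 × 0.8% × 53/366 = €47.4973
Total = €1,222.1025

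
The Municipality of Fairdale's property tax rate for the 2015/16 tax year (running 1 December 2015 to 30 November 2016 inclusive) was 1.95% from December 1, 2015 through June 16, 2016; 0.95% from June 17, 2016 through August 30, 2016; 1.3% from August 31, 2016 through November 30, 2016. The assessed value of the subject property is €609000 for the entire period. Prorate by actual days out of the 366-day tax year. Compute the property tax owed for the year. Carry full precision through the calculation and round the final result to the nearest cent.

€9632.52

December 1, 2015 – June 16, 2016: 199 days at 1.95% → €609000 × 1.95% × 199/366 = €6456.8975
June 17 – August 30, 2016: 75 days at 0.95% → €609000 × 0.95% × 75/366 = €1185.5533
August 31 – November 30, 2016: 92 days at 1.3% → €609000 × 1.3% × 92/366 = €1990.0656
Total = €9632.5164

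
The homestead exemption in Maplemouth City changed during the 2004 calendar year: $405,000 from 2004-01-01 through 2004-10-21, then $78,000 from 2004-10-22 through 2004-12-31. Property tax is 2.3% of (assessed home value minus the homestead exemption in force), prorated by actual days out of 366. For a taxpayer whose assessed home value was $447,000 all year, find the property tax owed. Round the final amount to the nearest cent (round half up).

2004-01-01 to 2004-10-21: 295 days, exemption $405,000 → ($447,000 − $405,000) × 2.3% × 295/366 = $778.6066
2004-10-22 to 2004-12-31: 71 days, exemption $78,000 → ($447,000 − $78,000) × 2.3% × 71/366 = $1,646.3852
Total = $2,424.9918

$2,424.99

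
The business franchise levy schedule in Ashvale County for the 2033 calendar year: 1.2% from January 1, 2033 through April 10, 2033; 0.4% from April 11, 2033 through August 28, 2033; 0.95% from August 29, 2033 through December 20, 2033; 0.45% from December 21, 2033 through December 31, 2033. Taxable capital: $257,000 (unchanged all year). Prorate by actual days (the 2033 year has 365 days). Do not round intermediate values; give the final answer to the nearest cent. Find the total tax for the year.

$2,036.64

January 1 – April 10, 2033: 100 days at 1.2% → $257,000 × 1.2% × 100/365 = $844.9315
April 11 – August 28, 2033: 140 days at 0.4% → $257,000 × 0.4% × 140/365 = $394.3014
August 29 – December 20, 2033: 114 days at 0.95% → $257,000 × 0.95% × 114/365 = $762.5507
December 21 – December 31, 2033: 11 days at 0.45% → $257,000 × 0.45% × 11/365 = $34.8534
Total = $2,036.6370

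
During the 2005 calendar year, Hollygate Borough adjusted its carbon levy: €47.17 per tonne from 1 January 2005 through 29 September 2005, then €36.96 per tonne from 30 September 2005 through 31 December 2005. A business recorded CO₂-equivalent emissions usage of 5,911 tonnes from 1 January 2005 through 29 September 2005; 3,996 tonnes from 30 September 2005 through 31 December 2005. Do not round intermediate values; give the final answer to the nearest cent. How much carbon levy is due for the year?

1 January – 29 September 2005: 5,911 tonnes at €47.17/tonne → €278,821.87
30 September – 31 December 2005: 3,996 tonnes at €36.96/tonne → €147,692.16

€426,514.03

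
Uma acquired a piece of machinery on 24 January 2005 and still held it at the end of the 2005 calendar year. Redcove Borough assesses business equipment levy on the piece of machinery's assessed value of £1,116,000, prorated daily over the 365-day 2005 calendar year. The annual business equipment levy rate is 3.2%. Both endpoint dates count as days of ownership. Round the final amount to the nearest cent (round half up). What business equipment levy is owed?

Days held (24 January – 31 December 2005): 342 out of 365
Tax = £1,116,000 × 3.2% × 342/365 = £33,461.6548

£33,461.65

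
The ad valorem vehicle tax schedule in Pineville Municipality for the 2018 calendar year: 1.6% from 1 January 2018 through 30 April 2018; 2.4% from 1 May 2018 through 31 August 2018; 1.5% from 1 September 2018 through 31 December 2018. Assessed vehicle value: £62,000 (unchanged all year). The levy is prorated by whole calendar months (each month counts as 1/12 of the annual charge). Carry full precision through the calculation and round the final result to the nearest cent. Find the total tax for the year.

£1,136.67

1 January – 30 April 2018: 4 months at 1.6% → £62,000 × 1.6% × 4/12 = £330.6667
1 May – 31 August 2018: 4 months at 2.4% → £62,000 × 2.4% × 4/12 = £496.0000
1 September – 31 December 2018: 4 months at 1.5% → £62,000 × 1.5% × 4/12 = £310.0000
Total = £1,136.6667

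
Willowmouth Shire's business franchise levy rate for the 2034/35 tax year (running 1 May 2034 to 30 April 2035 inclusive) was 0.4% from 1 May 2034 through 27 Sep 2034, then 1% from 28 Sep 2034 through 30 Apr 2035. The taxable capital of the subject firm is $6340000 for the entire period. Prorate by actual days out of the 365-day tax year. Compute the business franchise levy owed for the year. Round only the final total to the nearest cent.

$47767.12

1 May – 27 Sep 2034: 150 days at 0.4% → $6340000 × 0.4% × 150/365 = $10421.9178
28 Sep 2034 – 30 Apr 2035: 215 days at 1% → $6340000 × 1% × 215/365 = $37345.2055
Total = $47767.1233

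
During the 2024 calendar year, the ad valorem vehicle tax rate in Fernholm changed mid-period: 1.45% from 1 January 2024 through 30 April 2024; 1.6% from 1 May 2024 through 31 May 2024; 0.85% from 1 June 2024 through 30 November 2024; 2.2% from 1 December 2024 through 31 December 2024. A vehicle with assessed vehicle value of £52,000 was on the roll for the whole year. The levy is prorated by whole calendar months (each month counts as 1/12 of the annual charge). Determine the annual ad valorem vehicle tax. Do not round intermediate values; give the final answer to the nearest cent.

£637.00

1 January – 30 April 2024: 4 months at 1.45% → £52,000 × 1.45% × 4/12 = £251.3333
1 May – 31 May 2024: 1 month at 1.6% → £52,000 × 1.6% × 1/12 = £69.3333
1 June – 30 November 2024: 6 months at 0.85% → £52,000 × 0.85% × 6/12 = £221.0000
1 December – 31 December 2024: 1 month at 2.2% → £52,000 × 2.2% × 1/12 = £95.3333
Total = £637.0000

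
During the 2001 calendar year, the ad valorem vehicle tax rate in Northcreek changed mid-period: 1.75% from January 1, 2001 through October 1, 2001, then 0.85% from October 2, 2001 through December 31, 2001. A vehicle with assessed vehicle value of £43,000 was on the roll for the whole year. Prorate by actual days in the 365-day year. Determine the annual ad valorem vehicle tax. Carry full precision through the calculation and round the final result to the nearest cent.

January 1 – October 1, 2001: 274 days at 1.75% → £43,000 × 1.75% × 274/365 = £564.8904
October 2 – December 31, 2001: 91 days at 0.85% → £43,000 × 0.85% × 91/365 = £91.1247
Total = £656.0151

£656.02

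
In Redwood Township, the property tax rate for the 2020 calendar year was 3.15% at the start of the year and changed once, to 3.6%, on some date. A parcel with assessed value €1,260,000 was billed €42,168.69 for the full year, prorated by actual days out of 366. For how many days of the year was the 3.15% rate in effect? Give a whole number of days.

Let d = days at the first rate; then 366 − d days at the second rate.
€1,260,000 × [3.15%·d + 3.6%·(366−d)] / 366 = €42,168.69
Solving gives d = 206, so the new rate took effect on 25 July 2020.

206 days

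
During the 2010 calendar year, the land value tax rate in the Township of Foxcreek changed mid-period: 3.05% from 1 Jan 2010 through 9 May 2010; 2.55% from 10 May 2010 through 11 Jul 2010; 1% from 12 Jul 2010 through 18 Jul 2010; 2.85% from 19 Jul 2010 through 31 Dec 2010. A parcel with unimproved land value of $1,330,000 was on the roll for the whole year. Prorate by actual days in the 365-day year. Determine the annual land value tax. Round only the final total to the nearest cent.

$37,684.55

1 Jan – 9 May 2010: 129 days at 3.05% → $1,330,000 × 3.05% × 129/365 = $14,336.6712
10 May – 11 Jul 2010: 63 days at 2.55% → $1,330,000 × 2.55% × 63/365 = $5,853.8219
12 Jul – 18 Jul 2010: 7 days at 1% → $1,330,000 × 1% × 7/365 = $255.0685
19 Jul – 31 Dec 2010: 166 days at 2.85% → $1,330,000 × 2.85% × 166/365 = $17,238.9863
Total = $37,684.5479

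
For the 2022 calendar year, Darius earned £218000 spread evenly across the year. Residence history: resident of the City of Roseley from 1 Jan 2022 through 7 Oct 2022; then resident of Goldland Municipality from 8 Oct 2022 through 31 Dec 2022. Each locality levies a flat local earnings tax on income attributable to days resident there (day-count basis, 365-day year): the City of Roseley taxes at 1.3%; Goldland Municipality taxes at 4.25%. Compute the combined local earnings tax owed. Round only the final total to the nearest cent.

£4331.63

The City of Roseley, 1 Jan – 7 Oct 2022: 280 days → £218000 × 1.3% × 280/365 = £2174.0274
Goldland Municipality, 8 Oct – 31 Dec 2022: 85 days → £218000 × 4.25% × 85/365 = £2157.6027
Total = £4331.6301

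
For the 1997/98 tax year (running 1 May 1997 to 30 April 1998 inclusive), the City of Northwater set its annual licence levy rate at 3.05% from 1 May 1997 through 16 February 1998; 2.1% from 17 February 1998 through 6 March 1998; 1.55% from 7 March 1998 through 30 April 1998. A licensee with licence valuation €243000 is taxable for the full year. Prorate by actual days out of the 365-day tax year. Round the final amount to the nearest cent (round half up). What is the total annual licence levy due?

€6748.41

1 May 1997 – 16 February 1998: 292 days at 3.05% → €243000 × 3.05% × 292/365 = €5929.2000
17 February – 6 March 1998: 18 days at 2.1% → €243000 × 2.1% × 18/365 = €251.6548
7 March – 30 April 1998: 55 days at 1.55% → €243000 × 1.55% × 55/365 = €567.5548
Total = €6748.4096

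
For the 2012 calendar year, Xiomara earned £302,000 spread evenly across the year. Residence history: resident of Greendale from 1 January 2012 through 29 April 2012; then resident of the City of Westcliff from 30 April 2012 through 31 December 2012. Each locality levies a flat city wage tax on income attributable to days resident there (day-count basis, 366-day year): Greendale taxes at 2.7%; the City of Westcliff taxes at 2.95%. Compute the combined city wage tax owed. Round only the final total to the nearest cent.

£8,661.46

Greendale, 1 January – 29 April 2012: 120 days → £302,000 × 2.7% × 120/366 = £2,673.4426
The City of Westcliff, 30 April – 31 December 2012: 246 days → £302,000 × 2.95% × 246/366 = £5,988.0164
Total = £8,661.4590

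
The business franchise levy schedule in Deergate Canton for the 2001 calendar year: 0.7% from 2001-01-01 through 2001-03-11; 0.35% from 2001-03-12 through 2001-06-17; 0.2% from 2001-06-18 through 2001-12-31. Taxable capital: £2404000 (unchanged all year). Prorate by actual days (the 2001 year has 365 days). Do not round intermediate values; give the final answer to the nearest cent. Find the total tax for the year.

£8081.39

2001-01-01 to 2001-03-11: 70 days at 0.7% → £2404000 × 0.7% × 70/365 = £3227.2877
2001-03-12 to 2001-06-17: 98 days at 0.35% → £2404000 × 0.35% × 98/365 = £2259.1014
2001-06-18 to 2001-12-31: 197 days at 0.2% → £2404000 × 0.2% × 197/365 = £2595.0027
Total = £8081.3918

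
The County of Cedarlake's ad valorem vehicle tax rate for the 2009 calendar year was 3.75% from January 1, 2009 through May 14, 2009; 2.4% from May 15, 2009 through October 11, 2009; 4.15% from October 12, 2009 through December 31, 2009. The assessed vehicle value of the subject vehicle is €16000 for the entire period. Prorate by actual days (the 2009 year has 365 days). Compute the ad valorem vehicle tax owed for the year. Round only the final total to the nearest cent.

€525.44

January 1 – May 14, 2009: 134 days at 3.75% → €16000 × 3.75% × 134/365 = €220.2740
May 15 – October 11, 2009: 150 days at 2.4% → €16000 × 2.4% × 150/365 = €157.8082
October 12 – December 31, 2009: 81 days at 4.15% → €16000 × 4.15% × 81/365 = €147.3534
Total = €525.4356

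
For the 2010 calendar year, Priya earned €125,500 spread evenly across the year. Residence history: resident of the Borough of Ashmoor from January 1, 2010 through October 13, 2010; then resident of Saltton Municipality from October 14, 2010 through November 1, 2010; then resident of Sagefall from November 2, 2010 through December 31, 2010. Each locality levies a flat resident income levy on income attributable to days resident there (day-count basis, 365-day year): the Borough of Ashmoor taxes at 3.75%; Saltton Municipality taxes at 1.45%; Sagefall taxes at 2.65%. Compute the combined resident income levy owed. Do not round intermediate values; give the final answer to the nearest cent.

€4,329.06

The Borough of Ashmoor, January 1 – October 13, 2010: 286 days → €125,500 × 3.75% × 286/365 = €3,687.6370
Saltton Municipality, October 14 – November 1, 2010: 19 days → €125,500 × 1.45% × 19/365 = €94.7267
Sagefall, November 2 – December 31, 2010: 60 days → €125,500 × 2.65% × 60/365 = €546.6986
Total = €4,329.0623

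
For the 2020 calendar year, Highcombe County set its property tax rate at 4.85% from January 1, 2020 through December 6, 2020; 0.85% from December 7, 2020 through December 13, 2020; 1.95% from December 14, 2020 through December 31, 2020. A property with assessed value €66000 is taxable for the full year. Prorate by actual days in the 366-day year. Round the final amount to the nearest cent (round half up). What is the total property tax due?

January 1 – December 6, 2020: 341 days at 4.85% → €66000 × 4.85% × 341/366 = €2982.3525
December 7 – December 13, 2020: 7 days at 0.85% → €66000 × 0.85% × 7/366 = €10.7295
December 14 – December 31, 2020: 18 days at 1.95% → €66000 × 1.95% × 18/366 = €63.2951
Total = €3056.3770

€3056.38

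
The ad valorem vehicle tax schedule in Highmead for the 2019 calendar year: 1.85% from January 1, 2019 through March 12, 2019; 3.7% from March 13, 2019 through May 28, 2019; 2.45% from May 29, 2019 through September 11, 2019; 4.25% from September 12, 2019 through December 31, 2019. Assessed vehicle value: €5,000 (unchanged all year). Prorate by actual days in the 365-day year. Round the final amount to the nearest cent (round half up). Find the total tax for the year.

€157.22

January 1 – March 12, 2019: 71 days at 1.85% → €5,000 × 1.85% × 71/365 = €17.9932
March 13 – May 28, 2019: 77 days at 3.7% → €5,000 × 3.7% × 77/365 = €39.0274
May 29 – September 11, 2019: 106 days at 2.45% → €5,000 × 2.45% × 106/365 = €35.5753
September 12 – December 31, 2019: 111 days at 4.25% → €5,000 × 4.25% × 111/365 = €64.6233
Total = €157.2192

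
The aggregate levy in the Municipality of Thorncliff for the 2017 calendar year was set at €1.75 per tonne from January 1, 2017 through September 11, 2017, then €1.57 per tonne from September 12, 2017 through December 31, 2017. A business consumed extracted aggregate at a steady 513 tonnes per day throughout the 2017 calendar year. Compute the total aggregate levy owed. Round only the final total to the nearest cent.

January 1 – September 11, 2017: 254 days × 513 tonnes/day = 130,302 tonnes at €1.75/tonne → €228,028.50
September 12 – December 31, 2017: 111 days × 513 tonnes/day = 56,943 tonnes at €1.57/tonne → €89,400.51

€317,429.01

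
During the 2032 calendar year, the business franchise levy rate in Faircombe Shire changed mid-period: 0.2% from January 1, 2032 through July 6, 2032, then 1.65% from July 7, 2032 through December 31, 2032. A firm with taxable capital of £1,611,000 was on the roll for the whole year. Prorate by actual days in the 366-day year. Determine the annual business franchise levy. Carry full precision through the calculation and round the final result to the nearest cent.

January 1 – July 6, 2032: 188 days at 0.2% → £1,611,000 × 0.2% × 188/366 = £1,655.0164
July 7 – December 31, 2032: 178 days at 1.65% → £1,611,000 × 1.65% × 178/366 = £12,927.6148
Total = £14,582.6311

£14,582.63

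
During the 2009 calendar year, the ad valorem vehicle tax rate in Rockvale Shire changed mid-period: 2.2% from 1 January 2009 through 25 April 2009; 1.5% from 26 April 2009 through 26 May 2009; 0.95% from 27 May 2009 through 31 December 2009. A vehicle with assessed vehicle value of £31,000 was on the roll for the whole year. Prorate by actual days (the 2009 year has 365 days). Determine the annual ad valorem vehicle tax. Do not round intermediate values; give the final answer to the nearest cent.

1 January – 25 April 2009: 115 days at 2.2% → £31,000 × 2.2% × 115/365 = £214.8767
26 April – 26 May 2009: 31 days at 1.5% → £31,000 × 1.5% × 31/365 = £39.4932
27 May – 31 December 2009: 219 days at 0.95% → £31,000 × 0.95% × 219/365 = £176.7000
Total = £431.0699

£431.07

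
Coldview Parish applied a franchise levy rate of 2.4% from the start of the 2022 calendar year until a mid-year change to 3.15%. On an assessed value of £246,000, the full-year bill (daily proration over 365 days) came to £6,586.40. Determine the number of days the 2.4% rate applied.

Let d = days at the first rate; then 365 − d days at the second rate.
£246,000 × [2.4%·d + 3.15%·(365−d)] / 365 = £6,586.40
Solving gives d = 230, so the new rate took effect on 19 August 2022.

230 days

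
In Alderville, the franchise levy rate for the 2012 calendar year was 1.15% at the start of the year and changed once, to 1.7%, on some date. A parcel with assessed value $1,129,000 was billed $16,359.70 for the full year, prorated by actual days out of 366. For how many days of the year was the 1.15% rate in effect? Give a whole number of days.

167 days

Let d = days at the first rate; then 366 − d days at the second rate.
$1,129,000 × [1.15%·d + 1.7%·(366−d)] / 366 = $16,359.70
Solving gives d = 167, so the new rate took effect on June 16, 2012.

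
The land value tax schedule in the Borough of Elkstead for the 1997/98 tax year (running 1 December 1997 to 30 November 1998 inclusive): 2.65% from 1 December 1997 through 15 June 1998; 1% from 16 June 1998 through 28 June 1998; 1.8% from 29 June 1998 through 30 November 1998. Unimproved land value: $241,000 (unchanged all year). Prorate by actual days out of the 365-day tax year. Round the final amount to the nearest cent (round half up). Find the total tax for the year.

1 December 1997 – 15 June 1998: 197 days at 2.65% → $241,000 × 2.65% × 197/365 = $3,446.9603
16 June – 28 June 1998: 13 days at 1% → $241,000 × 1% × 13/365 = $85.8356
29 June – 30 November 1998: 155 days at 1.8% → $241,000 × 1.8% × 155/365 = $1,842.1644
Total = $5,374.9603

$5,374.96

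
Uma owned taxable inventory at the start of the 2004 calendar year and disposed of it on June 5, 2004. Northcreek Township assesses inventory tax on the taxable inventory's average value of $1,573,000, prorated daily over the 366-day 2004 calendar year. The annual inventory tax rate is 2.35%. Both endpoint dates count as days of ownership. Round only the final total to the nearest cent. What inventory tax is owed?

Days held (January 1 – June 5, 2004): 157 out of 366
Tax = $1,573,000 × 2.35% × 157/366 = $15,856.7855

$15,856.79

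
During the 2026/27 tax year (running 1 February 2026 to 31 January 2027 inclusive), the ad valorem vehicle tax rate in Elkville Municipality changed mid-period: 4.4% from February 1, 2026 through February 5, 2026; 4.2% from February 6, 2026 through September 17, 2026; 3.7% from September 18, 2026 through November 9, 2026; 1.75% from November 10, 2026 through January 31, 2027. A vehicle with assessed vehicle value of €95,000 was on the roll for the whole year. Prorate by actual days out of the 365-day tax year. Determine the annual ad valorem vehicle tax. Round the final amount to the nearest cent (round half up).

€3,394.36

February 1 – February 5, 2026: 5 days at 4.4% → €95,000 × 4.4% × 5/365 = €57.2603
February 6 – September 17, 2026: 224 days at 4.2% → €95,000 × 4.2% × 224/365 = €2,448.6575
September 18 – November 9, 2026: 53 days at 3.7% → €95,000 × 3.7% × 53/365 = €510.3973
November 10, 2026 – January 31, 2027: 83 days at 1.75% → €95,000 × 1.75% × 83/365 = €378.0479
Total = €3,394.3630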